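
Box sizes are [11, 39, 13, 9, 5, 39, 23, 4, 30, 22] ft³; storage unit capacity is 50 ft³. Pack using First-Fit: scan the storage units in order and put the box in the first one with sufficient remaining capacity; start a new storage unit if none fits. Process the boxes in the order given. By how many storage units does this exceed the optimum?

First-Fit: [11,39] [13,9,5,23] [39,4] [30] [22] → 5 storage units.
Total size 195 ft³; any packing needs at least ⌈195/50⌉ = 4 storage units.
An optimal packing achieves that bound: [39,11] [39,9] [30,13,5] [23,22,4] → 4 storage units.
Excess: 5 − 4 = 1.

1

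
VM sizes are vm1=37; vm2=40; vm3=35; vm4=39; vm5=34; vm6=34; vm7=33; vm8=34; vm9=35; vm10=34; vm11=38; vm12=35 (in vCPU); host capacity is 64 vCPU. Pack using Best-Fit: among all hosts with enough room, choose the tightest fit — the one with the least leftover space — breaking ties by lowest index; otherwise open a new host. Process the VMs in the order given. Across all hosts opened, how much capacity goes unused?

host 1: place vm1 (37 vCPU), 27 vCPU left
host 2: place vm2 (40 vCPU), 24 vCPU left
host 3: place vm3 (35 vCPU), 29 vCPU left
host 4: place vm4 (39 vCPU), 25 vCPU left
host 5: place vm5 (34 vCPU), 30 vCPU left
host 6: place vm6 (34 vCPU), 30 vCPU left
host 7: place vm7 (33 vCPU), 31 vCPU left
host 8: place vm8 (34 vCPU), 30 vCPU left
host 9: place vm9 (35 vCPU), 29 vCPU left
host 10: place vm10 (34 vCPU), 30 vCPU left
host 11: place vm11 (38 vCPU), 26 vCPU left
host 12: place vm12 (35 vCPU), 29 vCPU left
12 hosts × 64 vCPU = 768 vCPU; used 428 vCPU; unused 340 vCPU.

340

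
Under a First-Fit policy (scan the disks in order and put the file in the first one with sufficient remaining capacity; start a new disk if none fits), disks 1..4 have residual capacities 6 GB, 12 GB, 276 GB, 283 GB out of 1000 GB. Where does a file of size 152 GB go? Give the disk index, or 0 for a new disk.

Disks with room: disk 3 (276 GB), disk 4 (283 GB).
The first with room is disk 3.

3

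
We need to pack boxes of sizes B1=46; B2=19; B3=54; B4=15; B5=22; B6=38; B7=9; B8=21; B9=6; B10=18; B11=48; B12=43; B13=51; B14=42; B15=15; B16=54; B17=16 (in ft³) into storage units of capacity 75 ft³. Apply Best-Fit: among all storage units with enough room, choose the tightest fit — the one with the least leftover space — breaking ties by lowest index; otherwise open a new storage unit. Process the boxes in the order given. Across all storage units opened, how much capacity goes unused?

Put B1 (46 ft³) in storage unit 1; 29 ft³ remain.
Put B2 (19 ft³) in storage unit 1; 10 ft³ remain.
Put B3 (54 ft³) in storage unit 2; 21 ft³ remain.
Put B4 (15 ft³) in storage unit 2; 6 ft³ remain.
Put B5 (22 ft³) in storage unit 3; 53 ft³ remain.
Put B6 (38 ft³) in storage unit 3; 15 ft³ remain.
Put B7 (9 ft³) in storage unit 1; 1 ft³ remain.
Put B8 (21 ft³) in storage unit 4; 54 ft³ remain.
Put B9 (6 ft³) in storage unit 2; 0 ft³ remain.
Put B10 (18 ft³) in storage unit 4; 36 ft³ remain.
Put B11 (48 ft³) in storage unit 5; 27 ft³ remain.
Put B12 (43 ft³) in storage unit 6; 32 ft³ remain.
Put B13 (51 ft³) in storage unit 7; 24 ft³ remain.
Put B14 (42 ft³) in storage unit 8; 33 ft³ remain.
Put B15 (15 ft³) in storage unit 3; 0 ft³ remain.
Put B16 (54 ft³) in storage unit 9; 21 ft³ remain.
Put B17 (16 ft³) in storage unit 9; 5 ft³ remain.
9 storage units × 75 ft³ = 675 ft³; used 517 ft³; unused 158 ft³.

158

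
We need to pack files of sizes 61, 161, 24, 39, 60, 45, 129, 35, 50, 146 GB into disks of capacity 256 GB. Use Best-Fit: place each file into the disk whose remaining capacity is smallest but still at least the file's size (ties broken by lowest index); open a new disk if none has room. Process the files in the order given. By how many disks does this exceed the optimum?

Best-Fit: [61,161,24] [39,60,45,35,50] [129] [146] → 4 disks.
Total size 750 GB; any packing needs at least ⌈750/256⌉ = 3 disks.
An optimal packing achieves that bound: [161,61,24] [146,60,50] [129,45,39,35] → 3 disks.
Excess: 4 − 3 = 1.

1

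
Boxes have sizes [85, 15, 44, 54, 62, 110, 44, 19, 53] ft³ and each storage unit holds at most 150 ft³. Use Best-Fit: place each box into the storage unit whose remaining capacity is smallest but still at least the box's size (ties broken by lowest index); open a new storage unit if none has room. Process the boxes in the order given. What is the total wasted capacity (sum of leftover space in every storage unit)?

114

Put 85 ft³ in storage unit 1; 65 ft³ remain.
Put 15 ft³ in storage unit 1; 50 ft³ remain.
Put 44 ft³ in storage unit 1; 6 ft³ remain.
Put 54 ft³ in storage unit 2; 96 ft³ remain.
Put 62 ft³ in storage unit 2; 34 ft³ remain.
Put 110 ft³ in storage unit 3; 40 ft³ remain.
Put 44 ft³ in storage unit 4; 106 ft³ remain.
Put 19 ft³ in storage unit 2; 15 ft³ remain.
Put 53 ft³ in storage unit 4; 53 ft³ remain.
4 storage units × 150 ft³ = 600 ft³; used 486 ft³; unused 114 ft³.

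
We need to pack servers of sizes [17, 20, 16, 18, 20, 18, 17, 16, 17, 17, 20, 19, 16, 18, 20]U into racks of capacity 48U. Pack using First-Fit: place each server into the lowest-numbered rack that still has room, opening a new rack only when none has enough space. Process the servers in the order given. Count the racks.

17U → rack 1 (remaining 31U)
20U → rack 1 (remaining 11U)
16U → rack 2 (remaining 32U)
18U → rack 2 (remaining 14U)
20U → rack 3 (remaining 28U)
18U → rack 3 (remaining 10U)
17U → rack 4 (remaining 31U)
16U → rack 4 (remaining 15U)
17U → rack 5 (remaining 31U)
17U → rack 5 (remaining 14U)
20U → rack 6 (remaining 28U)
19U → rack 6 (remaining 9U)
16U → rack 7 (remaining 32U)
18U → rack 7 (remaining 14U)
20U → rack 8 (remaining 28U)

8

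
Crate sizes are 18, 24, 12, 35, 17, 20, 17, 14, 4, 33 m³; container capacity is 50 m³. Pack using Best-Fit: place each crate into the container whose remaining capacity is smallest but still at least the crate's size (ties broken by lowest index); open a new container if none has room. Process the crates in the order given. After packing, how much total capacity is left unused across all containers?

Put 18 m³ in container 1; 32 m³ remain.
Put 24 m³ in container 1; 8 m³ remain.
Put 12 m³ in container 2; 38 m³ remain.
Put 35 m³ in container 2; 3 m³ remain.
Put 17 m³ in container 3; 33 m³ remain.
Put 20 m³ in container 3; 13 m³ remain.
Put 17 m³ in container 4; 33 m³ remain.
Put 14 m³ in container 4; 19 m³ remain.
Put 4 m³ in container 1; 4 m³ remain.
Put 33 m³ in container 5; 17 m³ remain.
5 containers × 50 m³ = 250 m³; used 194 m³; unused 56 m³.

56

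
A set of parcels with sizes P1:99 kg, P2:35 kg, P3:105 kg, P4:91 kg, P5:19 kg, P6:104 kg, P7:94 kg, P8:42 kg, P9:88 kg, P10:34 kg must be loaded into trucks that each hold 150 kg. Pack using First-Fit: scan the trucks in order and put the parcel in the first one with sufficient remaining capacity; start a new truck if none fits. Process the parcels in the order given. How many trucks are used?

Put P1 (99 kg) in truck 1; 51 kg remain.
Put P2 (35 kg) in truck 1; 16 kg remain.
Put P3 (105 kg) in truck 2; 45 kg remain.
Put P4 (91 kg) in truck 3; 59 kg remain.
Put P5 (19 kg) in truck 2; 26 kg remain.
Put P6 (104 kg) in truck 4; 46 kg remain.
Put P7 (94 kg) in truck 5; 56 kg remain.
Put P8 (42 kg) in truck 3; 17 kg remain.
Put P9 (88 kg) in truck 6; 62 kg remain.
Put P10 (34 kg) in truck 4; 12 kg remain.

6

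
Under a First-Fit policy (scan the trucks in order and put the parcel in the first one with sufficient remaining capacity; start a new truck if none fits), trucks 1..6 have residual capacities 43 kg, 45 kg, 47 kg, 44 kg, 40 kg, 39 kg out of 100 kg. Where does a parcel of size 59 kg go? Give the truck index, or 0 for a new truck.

0

No truck has ≥ 59 kg free, so a new truck is opened.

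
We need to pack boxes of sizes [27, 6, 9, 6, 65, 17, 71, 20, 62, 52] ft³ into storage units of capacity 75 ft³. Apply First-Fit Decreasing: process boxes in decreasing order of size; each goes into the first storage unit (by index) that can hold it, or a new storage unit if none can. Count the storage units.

Sorted descending: 71, 65, 62, 52, 27, 20, 17, 9, 6, 6.
Put 71 ft³ in storage unit 1; 4 ft³ remain.
Put 65 ft³ in storage unit 2; 10 ft³ remain.
Put 62 ft³ in storage unit 3; 13 ft³ remain.
Put 52 ft³ in storage unit 4; 23 ft³ remain.
Put 27 ft³ in storage unit 5; 48 ft³ remain.
Put 20 ft³ in storage unit 4; 3 ft³ remain.
Put 17 ft³ in storage unit 5; 31 ft³ remain.
Put 9 ft³ in storage unit 2; 1 ft³ remain.
Put 6 ft³ in storage unit 3; 7 ft³ remain.
Put 6 ft³ in storage unit 3; 1 ft³ remain.

5 storage units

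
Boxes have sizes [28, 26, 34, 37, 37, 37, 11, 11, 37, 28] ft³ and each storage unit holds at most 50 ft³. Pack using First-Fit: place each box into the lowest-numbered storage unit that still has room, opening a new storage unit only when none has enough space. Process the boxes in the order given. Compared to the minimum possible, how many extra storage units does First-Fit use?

First-Fit: [28,11,11] [26] [34] [37] [37] [37] [37] [28] → 8 storage units.
8 boxes exceed 25 ft³ (half the capacity), and no two of those can share a storage unit, so at least 8 storage units are needed.
So 8 is already optimal.

0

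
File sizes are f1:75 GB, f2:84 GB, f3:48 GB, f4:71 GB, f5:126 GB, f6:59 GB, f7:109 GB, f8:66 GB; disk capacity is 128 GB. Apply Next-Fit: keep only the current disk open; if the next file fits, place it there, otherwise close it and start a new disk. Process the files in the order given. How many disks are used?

disk 1: place f1 (75 GB), 53 GB left
disk 2: place f2 (84 GB), 44 GB left
disk 3: place f3 (48 GB), 80 GB left
disk 3: place f4 (71 GB), 9 GB left
disk 4: place f5 (126 GB), 2 GB left
disk 5: place f6 (59 GB), 69 GB left
disk 6: place f7 (109 GB), 19 GB left
disk 7: place f8 (66 GB), 62 GB left
Final disks: [75] [84] [48,71] [126] [59] [109] [66].

7 disks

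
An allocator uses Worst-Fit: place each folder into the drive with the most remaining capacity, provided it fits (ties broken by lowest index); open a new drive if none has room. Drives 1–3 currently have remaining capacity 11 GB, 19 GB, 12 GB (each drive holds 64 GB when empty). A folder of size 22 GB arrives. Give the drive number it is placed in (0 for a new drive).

0

No drive has ≥ 22 GB free, so a new drive is opened.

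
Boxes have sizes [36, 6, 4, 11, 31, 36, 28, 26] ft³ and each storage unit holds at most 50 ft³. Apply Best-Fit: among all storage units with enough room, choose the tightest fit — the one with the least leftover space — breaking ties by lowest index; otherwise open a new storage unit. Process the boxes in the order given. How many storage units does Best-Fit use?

5

36 ft³ → storage unit 1 (remaining 14 ft³)
6 ft³ → storage unit 1 (remaining 8 ft³)
4 ft³ → storage unit 1 (remaining 4 ft³)
11 ft³ → storage unit 2 (remaining 39 ft³)
31 ft³ → storage unit 2 (remaining 8 ft³)
36 ft³ → storage unit 3 (remaining 14 ft³)
28 ft³ → storage unit 4 (remaining 22 ft³)
26 ft³ → storage unit 5 (remaining 24 ft³)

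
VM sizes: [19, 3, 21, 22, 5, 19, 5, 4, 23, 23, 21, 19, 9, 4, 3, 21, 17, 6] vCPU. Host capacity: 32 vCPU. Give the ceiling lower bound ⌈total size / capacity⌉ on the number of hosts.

8 hosts

Total size = 19 + 3 + 21 + 22 + 5 + 19 + 5 + 4 + 23 + 23 + 21 + 19 + 9 + 4 + 3 + 21 + 17 + 6 = 244 vCPU.
⌈244 / 32⌉ = 8.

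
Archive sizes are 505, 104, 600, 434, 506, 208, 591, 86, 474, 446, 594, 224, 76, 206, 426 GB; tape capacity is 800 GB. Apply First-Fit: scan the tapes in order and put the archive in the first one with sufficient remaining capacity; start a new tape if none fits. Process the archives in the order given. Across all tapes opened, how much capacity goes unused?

1720

tape 1: place 505 GB, 295 GB left
tape 1: place 104 GB, 191 GB left
tape 2: place 600 GB, 200 GB left
tape 3: place 434 GB, 366 GB left
tape 4: place 506 GB, 294 GB left
tape 3: place 208 GB, 158 GB left
tape 5: place 591 GB, 209 GB left
tape 1: place 86 GB, 105 GB left
tape 6: place 474 GB, 326 GB left
tape 7: place 446 GB, 354 GB left
tape 8: place 594 GB, 206 GB left
tape 4: place 224 GB, 70 GB left
tape 1: place 76 GB, 29 GB left
tape 5: place 206 GB, 3 GB left
tape 9: place 426 GB, 374 GB left
9 tapes × 800 GB = 7200 GB; used 5480 GB; unused 1720 GB.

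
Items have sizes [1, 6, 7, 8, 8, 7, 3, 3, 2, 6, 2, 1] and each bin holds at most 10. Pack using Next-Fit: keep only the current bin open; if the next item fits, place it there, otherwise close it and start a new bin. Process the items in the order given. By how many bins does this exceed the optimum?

1

Next-Fit: [1,6] [7] [8] [8] [7,3] [3,2] [6,2,1] → 7 bins.
Total size 54; any packing needs at least ⌈54/10⌉ = 6 bins.
An optimal packing achieves that bound: [8,2] [8,2] [7,3] [7,3] [6,1,1] [6] → 6 bins.
Excess: 7 − 6 = 1.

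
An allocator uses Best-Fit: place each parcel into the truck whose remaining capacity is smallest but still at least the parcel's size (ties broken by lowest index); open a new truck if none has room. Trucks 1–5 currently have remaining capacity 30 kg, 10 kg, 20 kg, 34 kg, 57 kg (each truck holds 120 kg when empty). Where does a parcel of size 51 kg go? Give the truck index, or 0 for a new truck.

Trucks with room: truck 5 (57 kg).
Tightest fit is truck 5 with 57 kg free.

5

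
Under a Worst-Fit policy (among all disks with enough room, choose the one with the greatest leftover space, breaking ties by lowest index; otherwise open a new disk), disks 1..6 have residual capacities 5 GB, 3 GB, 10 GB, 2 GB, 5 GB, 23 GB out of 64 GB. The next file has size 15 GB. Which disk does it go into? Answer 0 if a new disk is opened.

6

Disks with room: disk 6 (23 GB).
Most room is disk 6 with 23 GB free.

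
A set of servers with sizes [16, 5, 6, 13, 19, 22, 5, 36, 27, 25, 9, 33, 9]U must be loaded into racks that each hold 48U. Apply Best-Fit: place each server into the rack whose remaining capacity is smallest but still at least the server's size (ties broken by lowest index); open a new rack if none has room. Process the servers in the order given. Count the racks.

6

Put 16U in rack 1; 32U remain.
Put 5U in rack 1; 27U remain.
Put 6U in rack 1; 21U remain.
Put 13U in rack 1; 8U remain.
Put 19U in rack 2; 29U remain.
Put 22U in rack 2; 7U remain.
Put 5U in rack 2; 2U remain.
Put 36U in rack 3; 12U remain.
Put 27U in rack 4; 21U remain.
Put 25U in rack 5; 23U remain.
Put 9U in rack 3; 3U remain.
Put 33U in rack 6; 15U remain.
Put 9U in rack 6; 6U remain.
Final racks: [16,5,6,13] [19,22,5] [36,9] [27] [25] [33,9].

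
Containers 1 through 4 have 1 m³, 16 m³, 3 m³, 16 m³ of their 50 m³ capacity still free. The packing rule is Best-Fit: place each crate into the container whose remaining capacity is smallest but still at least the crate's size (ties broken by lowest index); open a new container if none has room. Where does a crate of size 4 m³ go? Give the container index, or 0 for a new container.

2

Containers with room: container 2 (16 m³), container 4 (16 m³).
Tightest fit is container 2 with 16 m³ free.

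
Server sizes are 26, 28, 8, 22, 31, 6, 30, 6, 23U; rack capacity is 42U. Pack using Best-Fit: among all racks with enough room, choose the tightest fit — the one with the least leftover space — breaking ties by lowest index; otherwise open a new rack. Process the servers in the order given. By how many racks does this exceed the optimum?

0

Best-Fit: [26] [28,8,6] [22] [31,6] [30] [23] → 6 racks.
6 servers exceed 21U (half the capacity), and no two of those can share a rack, so at least 6 racks are needed.
So 6 is already optimal.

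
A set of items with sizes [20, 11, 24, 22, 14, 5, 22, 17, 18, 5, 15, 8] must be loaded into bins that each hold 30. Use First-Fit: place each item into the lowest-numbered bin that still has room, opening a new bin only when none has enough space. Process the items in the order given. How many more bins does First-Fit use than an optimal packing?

1

First-Fit: [20,5,5] [11,14] [24] [22,8] [22] [17] [18] [15] → 8 bins.
Total size 181; any packing needs at least ⌈181/30⌉ = 7 bins.
An optimal packing achieves that bound: [24,5] [22,8] [22,5] [20] [18,11] [17] [15,14] → 7 bins.
Excess: 8 − 7 = 1.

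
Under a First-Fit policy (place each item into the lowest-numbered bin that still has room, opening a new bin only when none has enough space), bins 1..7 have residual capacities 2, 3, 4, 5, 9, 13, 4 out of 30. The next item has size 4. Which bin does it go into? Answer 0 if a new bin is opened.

Bins with room: bin 3 (4), bin 4 (5), bin 5 (9), bin 6 (13), bin 7 (4).
The first with room is bin 3.

3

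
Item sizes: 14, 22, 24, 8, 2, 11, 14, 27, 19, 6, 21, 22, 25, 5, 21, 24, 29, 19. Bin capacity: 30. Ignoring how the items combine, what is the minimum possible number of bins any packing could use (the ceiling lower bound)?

Total size = 14 + 22 + 24 + 8 + 2 + 11 + 14 + 27 + 19 + 6 + 21 + 22 + 25 + 5 + 21 + 24 + 29 + 19 = 313.
⌈313 / 30⌉ = 11.

11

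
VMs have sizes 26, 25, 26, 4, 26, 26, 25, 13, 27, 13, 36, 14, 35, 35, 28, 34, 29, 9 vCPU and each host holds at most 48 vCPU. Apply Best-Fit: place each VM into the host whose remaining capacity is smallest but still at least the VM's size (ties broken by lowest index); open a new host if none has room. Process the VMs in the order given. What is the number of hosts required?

Put 26 vCPU in host 1; 22 vCPU remain.
Put 25 vCPU in host 2; 23 vCPU remain.
Put 26 vCPU in host 3; 22 vCPU remain.
Put 4 vCPU in host 1; 18 vCPU remain.
Put 26 vCPU in host 4; 22 vCPU remain.
Put 26 vCPU in host 5; 22 vCPU remain.
Put 25 vCPU in host 6; 23 vCPU remain.
Put 13 vCPU in host 1; 5 vCPU remain.
Put 27 vCPU in host 7; 21 vCPU remain.
Put 13 vCPU in host 7; 8 vCPU remain.
Put 36 vCPU in host 8; 12 vCPU remain.
Put 14 vCPU in host 3; 8 vCPU remain.
Put 35 vCPU in host 9; 13 vCPU remain.
Put 35 vCPU in host 10; 13 vCPU remain.
Put 28 vCPU in host 11; 20 vCPU remain.
Put 34 vCPU in host 12; 14 vCPU remain.
Put 29 vCPU in host 13; 19 vCPU remain.
Put 9 vCPU in host 8; 3 vCPU remain.

13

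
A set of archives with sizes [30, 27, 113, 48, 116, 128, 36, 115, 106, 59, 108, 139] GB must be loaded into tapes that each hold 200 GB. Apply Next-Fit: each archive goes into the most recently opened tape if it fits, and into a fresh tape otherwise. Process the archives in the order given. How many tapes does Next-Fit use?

7 tapes

tape 1: place 30 GB, 170 GB left
tape 1: place 27 GB, 143 GB left
tape 1: place 113 GB, 30 GB left
tape 2: place 48 GB, 152 GB left
tape 2: place 116 GB, 36 GB left
tape 3: place 128 GB, 72 GB left
tape 3: place 36 GB, 36 GB left
tape 4: place 115 GB, 85 GB left
tape 5: place 106 GB, 94 GB left
tape 5: place 59 GB, 35 GB left
tape 6: place 108 GB, 92 GB left
tape 7: place 139 GB, 61 GB left
Final tapes: [30,27,113] [48,116] [128,36] [115] [106,59] [108] [139].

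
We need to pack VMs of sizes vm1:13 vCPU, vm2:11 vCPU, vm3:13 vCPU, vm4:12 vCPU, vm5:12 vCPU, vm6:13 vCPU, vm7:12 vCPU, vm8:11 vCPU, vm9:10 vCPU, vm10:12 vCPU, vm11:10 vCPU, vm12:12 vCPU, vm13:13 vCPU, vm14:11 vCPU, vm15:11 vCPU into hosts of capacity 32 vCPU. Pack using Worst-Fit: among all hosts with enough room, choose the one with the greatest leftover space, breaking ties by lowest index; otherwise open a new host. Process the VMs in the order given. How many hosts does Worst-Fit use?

7

Put vm1 (13 vCPU) in host 1; 19 vCPU remain.
Put vm2 (11 vCPU) in host 1; 8 vCPU remain.
Put vm3 (13 vCPU) in host 2; 19 vCPU remain.
Put vm4 (12 vCPU) in host 2; 7 vCPU remain.
Put vm5 (12 vCPU) in host 3; 20 vCPU remain.
Put vm6 (13 vCPU) in host 3; 7 vCPU remain.
Put vm7 (12 vCPU) in host 4; 20 vCPU remain.
Put vm8 (11 vCPU) in host 4; 9 vCPU remain.
Put vm9 (10 vCPU) in host 5; 22 vCPU remain.
Put vm10 (12 vCPU) in host 5; 10 vCPU remain.
Put vm11 (10 vCPU) in host 5; 0 vCPU remain.
Put vm12 (12 vCPU) in host 6; 20 vCPU remain.
Put vm13 (13 vCPU) in host 6; 7 vCPU remain.
Put vm14 (11 vCPU) in host 7; 21 vCPU remain.
Put vm15 (11 vCPU) in host 7; 10 vCPU remain.
Final hosts: [13,11] [13,12] [12,13] [12,11] [10,12,10] [12,13] [11,11].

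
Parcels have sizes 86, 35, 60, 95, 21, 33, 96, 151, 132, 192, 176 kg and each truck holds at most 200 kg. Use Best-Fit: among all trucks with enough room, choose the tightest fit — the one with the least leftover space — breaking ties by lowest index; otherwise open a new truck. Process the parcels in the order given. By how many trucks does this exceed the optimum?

1

Best-Fit: [86,35,60] [95,21,33] [96] [151] [132] [192] [176] → 7 trucks.
Total size 1077 kg; any packing needs at least ⌈1077/200⌉ = 6 trucks.
An optimal packing achieves that bound: [192] [176,21] [151,35] [132,60] [96,95] [86,33] → 6 trucks.
Excess: 7 − 6 = 1.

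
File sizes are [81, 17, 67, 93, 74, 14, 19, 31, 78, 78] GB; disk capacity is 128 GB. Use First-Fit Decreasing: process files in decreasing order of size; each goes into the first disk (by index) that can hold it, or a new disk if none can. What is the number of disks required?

Sorted descending: 93, 81, 78, 78, 74, 67, 31, 19, 17, 14.
Put 93 GB in disk 1; 35 GB remain.
Put 81 GB in disk 2; 47 GB remain.
Put 78 GB in disk 3; 50 GB remain.
Put 78 GB in disk 4; 50 GB remain.
Put 74 GB in disk 5; 54 GB remain.
Put 67 GB in disk 6; 61 GB remain.
Put 31 GB in disk 1; 4 GB remain.
Put 19 GB in disk 2; 28 GB remain.
Put 17 GB in disk 2; 11 GB remain.
Put 14 GB in disk 3; 36 GB remain.
Final disks: [93,31] [81,19,17] [78,14] [78] [74] [67].

6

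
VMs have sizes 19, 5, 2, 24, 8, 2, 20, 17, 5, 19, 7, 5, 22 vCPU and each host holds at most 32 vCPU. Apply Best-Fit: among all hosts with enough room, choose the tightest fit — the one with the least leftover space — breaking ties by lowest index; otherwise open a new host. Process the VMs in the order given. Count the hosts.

host 1: place 19 vCPU, 13 vCPU left
host 1: place 5 vCPU, 8 vCPU left
host 1: place 2 vCPU, 6 vCPU left
host 2: place 24 vCPU, 8 vCPU left
host 2: place 8 vCPU, 0 vCPU left
host 1: place 2 vCPU, 4 vCPU left
host 3: place 20 vCPU, 12 vCPU left
host 4: place 17 vCPU, 15 vCPU left
host 3: place 5 vCPU, 7 vCPU left
host 5: place 19 vCPU, 13 vCPU left
host 3: place 7 vCPU, 0 vCPU left
host 5: place 5 vCPU, 8 vCPU left
host 6: place 22 vCPU, 10 vCPU left
Final hosts: [19,5,2,2] [24,8] [20,5,7] [17] [19,5] [22].

6 hosts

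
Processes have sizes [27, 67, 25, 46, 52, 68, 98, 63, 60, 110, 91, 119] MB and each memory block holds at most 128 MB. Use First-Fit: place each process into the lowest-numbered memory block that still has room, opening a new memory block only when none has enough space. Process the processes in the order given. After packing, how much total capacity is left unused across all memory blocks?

198

Put 27 MB in memory block 1; 101 MB remain.
Put 67 MB in memory block 1; 34 MB remain.
Put 25 MB in memory block 1; 9 MB remain.
Put 46 MB in memory block 2; 82 MB remain.
Put 52 MB in memory block 2; 30 MB remain.
Put 68 MB in memory block 3; 60 MB remain.
Put 98 MB in memory block 4; 30 MB remain.
Put 63 MB in memory block 5; 65 MB remain.
Put 60 MB in memory block 3; 0 MB remain.
Put 110 MB in memory block 6; 18 MB remain.
Put 91 MB in memory block 7; 37 MB remain.
Put 119 MB in memory block 8; 9 MB remain.
8 memory blocks × 128 MB = 1024 MB; used 826 MB; unused 198 MB.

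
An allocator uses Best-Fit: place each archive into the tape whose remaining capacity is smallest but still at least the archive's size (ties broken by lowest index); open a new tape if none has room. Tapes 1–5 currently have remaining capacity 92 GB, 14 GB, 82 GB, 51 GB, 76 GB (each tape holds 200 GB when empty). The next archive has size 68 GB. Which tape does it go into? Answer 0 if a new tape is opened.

Tapes with room: tape 1 (92 GB), tape 3 (82 GB), tape 5 (76 GB).
Tightest fit is tape 5 with 76 GB free.

5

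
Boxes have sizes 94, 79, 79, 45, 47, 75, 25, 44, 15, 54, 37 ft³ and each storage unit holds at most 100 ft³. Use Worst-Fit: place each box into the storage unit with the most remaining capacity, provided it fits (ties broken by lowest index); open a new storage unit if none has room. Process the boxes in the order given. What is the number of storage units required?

7

94 ft³ → storage unit 1 (remaining 6 ft³)
79 ft³ → storage unit 2 (remaining 21 ft³)
79 ft³ → storage unit 3 (remaining 21 ft³)
45 ft³ → storage unit 4 (remaining 55 ft³)
47 ft³ → storage unit 4 (remaining 8 ft³)
75 ft³ → storage unit 5 (remaining 25 ft³)
25 ft³ → storage unit 5 (remaining 0 ft³)
44 ft³ → storage unit 6 (remaining 56 ft³)
15 ft³ → storage unit 6 (remaining 41 ft³)
54 ft³ → storage unit 7 (remaining 46 ft³)
37 ft³ → storage unit 7 (remaining 9 ft³)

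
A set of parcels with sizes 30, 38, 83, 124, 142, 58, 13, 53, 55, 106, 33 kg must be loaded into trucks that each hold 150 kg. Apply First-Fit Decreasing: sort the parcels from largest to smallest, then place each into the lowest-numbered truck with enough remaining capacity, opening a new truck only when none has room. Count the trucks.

Sorted descending: 142, 124, 106, 83, 58, 55, 53, 38, 33, 30, 13.
truck 1: place 142 kg, 8 kg left
truck 2: place 124 kg, 26 kg left
truck 3: place 106 kg, 44 kg left
truck 4: place 83 kg, 67 kg left
truck 4: place 58 kg, 9 kg left
truck 5: place 55 kg, 95 kg left
truck 5: place 53 kg, 42 kg left
truck 3: place 38 kg, 6 kg left
truck 5: place 33 kg, 9 kg left
truck 6: place 30 kg, 120 kg left
truck 2: place 13 kg, 13 kg left
Final trucks: [142] [124,13] [106,38] [83,58] [55,53,33] [30].

6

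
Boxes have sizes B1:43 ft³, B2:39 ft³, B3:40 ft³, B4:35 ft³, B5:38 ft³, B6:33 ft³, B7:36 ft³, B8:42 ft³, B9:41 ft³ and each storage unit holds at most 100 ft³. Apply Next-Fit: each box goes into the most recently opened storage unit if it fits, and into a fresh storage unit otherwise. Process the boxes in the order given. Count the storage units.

5

B1 (43 ft³) → storage unit 1 (remaining 57 ft³)
B2 (39 ft³) → storage unit 1 (remaining 18 ft³)
B3 (40 ft³) → storage unit 2 (remaining 60 ft³)
B4 (35 ft³) → storage unit 2 (remaining 25 ft³)
B5 (38 ft³) → storage unit 3 (remaining 62 ft³)
B6 (33 ft³) → storage unit 3 (remaining 29 ft³)
B7 (36 ft³) → storage unit 4 (remaining 64 ft³)
B8 (42 ft³) → storage unit 4 (remaining 22 ft³)
B9 (41 ft³) → storage unit 5 (remaining 59 ft³)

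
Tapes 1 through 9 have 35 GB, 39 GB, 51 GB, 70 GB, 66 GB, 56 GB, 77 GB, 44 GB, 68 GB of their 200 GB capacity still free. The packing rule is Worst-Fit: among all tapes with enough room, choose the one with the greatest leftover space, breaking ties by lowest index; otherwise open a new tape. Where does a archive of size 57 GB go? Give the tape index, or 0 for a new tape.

Tapes with room: tape 4 (70 GB), tape 5 (66 GB), tape 7 (77 GB), tape 9 (68 GB).
Most room is tape 7 with 77 GB free.

7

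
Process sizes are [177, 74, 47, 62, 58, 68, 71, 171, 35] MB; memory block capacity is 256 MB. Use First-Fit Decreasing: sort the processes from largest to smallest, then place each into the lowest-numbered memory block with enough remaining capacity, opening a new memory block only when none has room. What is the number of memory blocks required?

4 memory blocks

Sorted descending: 177, 171, 74, 71, 68, 62, 58, 47, 35.
177 MB → memory block 1 (remaining 79 MB)
171 MB → memory block 2 (remaining 85 MB)
74 MB → memory block 1 (remaining 5 MB)
71 MB → memory block 2 (remaining 14 MB)
68 MB → memory block 3 (remaining 188 MB)
62 MB → memory block 3 (remaining 126 MB)
58 MB → memory block 3 (remaining 68 MB)
47 MB → memory block 3 (remaining 21 MB)
35 MB → memory block 4 (remaining 221 MB)
Final memory blocks: [177,74] [171,71] [68,62,58,47] [35].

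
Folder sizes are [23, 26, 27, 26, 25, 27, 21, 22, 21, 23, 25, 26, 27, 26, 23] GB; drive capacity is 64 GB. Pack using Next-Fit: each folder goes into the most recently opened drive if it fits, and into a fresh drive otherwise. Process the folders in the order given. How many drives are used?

7 drives

Put 23 GB in drive 1; 41 GB remain.
Put 26 GB in drive 1; 15 GB remain.
Put 27 GB in drive 2; 37 GB remain.
Put 26 GB in drive 2; 11 GB remain.
Put 25 GB in drive 3; 39 GB remain.
Put 27 GB in drive 3; 12 GB remain.
Put 21 GB in drive 4; 43 GB remain.
Put 22 GB in drive 4; 21 GB remain.
Put 21 GB in drive 4; 0 GB remain.
Put 23 GB in drive 5; 41 GB remain.
Put 25 GB in drive 5; 16 GB remain.
Put 26 GB in drive 6; 38 GB remain.
Put 27 GB in drive 6; 11 GB remain.
Put 26 GB in drive 7; 38 GB remain.
Put 23 GB in drive 7; 15 GB remain.
Final drives: [23,26] [27,26] [25,27] [21,22,21] [23,25] [26,27] [26,23].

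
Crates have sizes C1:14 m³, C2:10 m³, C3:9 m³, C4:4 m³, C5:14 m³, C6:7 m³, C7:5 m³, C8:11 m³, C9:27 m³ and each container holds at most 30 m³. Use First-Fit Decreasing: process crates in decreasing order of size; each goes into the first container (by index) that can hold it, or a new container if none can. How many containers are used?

Sorted descending: 27, 14, 14, 11, 10, 9, 7, 5, 4.
container 1: place 27 m³, 3 m³ left
container 2: place 14 m³, 16 m³ left
container 2: place 14 m³, 2 m³ left
container 3: place 11 m³, 19 m³ left
container 3: place 10 m³, 9 m³ left
container 3: place 9 m³, 0 m³ left
container 4: place 7 m³, 23 m³ left
container 4: place 5 m³, 18 m³ left
container 4: place 4 m³, 14 m³ left

4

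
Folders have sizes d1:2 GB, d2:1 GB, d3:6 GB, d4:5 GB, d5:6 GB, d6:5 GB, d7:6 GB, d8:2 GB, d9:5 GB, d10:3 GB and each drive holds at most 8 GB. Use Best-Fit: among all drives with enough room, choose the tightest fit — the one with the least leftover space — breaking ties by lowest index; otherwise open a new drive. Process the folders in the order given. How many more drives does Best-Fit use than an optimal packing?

0

Best-Fit: [2,1,5] [6,2] [6] [5,3] [6] [5] → 6 drives.
Total size 41 GB; any packing needs at least ⌈41/8⌉ = 6 drives.
So 6 is already optimal.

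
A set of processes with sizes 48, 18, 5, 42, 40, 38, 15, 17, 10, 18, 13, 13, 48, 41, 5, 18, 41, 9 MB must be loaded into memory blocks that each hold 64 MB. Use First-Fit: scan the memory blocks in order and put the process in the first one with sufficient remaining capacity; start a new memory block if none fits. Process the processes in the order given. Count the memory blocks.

8

Put 48 MB in memory block 1; 16 MB remain.
Put 18 MB in memory block 2; 46 MB remain.
Put 5 MB in memory block 1; 11 MB remain.
Put 42 MB in memory block 2; 4 MB remain.
Put 40 MB in memory block 3; 24 MB remain.
Put 38 MB in memory block 4; 26 MB remain.
Put 15 MB in memory block 3; 9 MB remain.
Put 17 MB in memory block 4; 9 MB remain.
Put 10 MB in memory block 1; 1 MB remain.
Put 18 MB in memory block 5; 46 MB remain.
Put 13 MB in memory block 5; 33 MB remain.
Put 13 MB in memory block 5; 20 MB remain.
Put 48 MB in memory block 6; 16 MB remain.
Put 41 MB in memory block 7; 23 MB remain.
Put 5 MB in memory block 3; 4 MB remain.
Put 18 MB in memory block 5; 2 MB remain.
Put 41 MB in memory block 8; 23 MB remain.
Put 9 MB in memory block 4; 0 MB remain.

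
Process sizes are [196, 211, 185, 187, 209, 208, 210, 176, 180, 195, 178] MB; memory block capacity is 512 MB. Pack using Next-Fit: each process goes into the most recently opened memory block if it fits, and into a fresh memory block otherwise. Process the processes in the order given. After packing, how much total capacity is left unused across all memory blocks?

937

196 MB → memory block 1 (remaining 316 MB)
211 MB → memory block 1 (remaining 105 MB)
185 MB → memory block 2 (remaining 327 MB)
187 MB → memory block 2 (remaining 140 MB)
209 MB → memory block 3 (remaining 303 MB)
208 MB → memory block 3 (remaining 95 MB)
210 MB → memory block 4 (remaining 302 MB)
176 MB → memory block 4 (remaining 126 MB)
180 MB → memory block 5 (remaining 332 MB)
195 MB → memory block 5 (remaining 137 MB)
178 MB → memory block 6 (remaining 334 MB)
6 memory blocks × 512 MB = 3072 MB; used 2135 MB; unused 937 MB.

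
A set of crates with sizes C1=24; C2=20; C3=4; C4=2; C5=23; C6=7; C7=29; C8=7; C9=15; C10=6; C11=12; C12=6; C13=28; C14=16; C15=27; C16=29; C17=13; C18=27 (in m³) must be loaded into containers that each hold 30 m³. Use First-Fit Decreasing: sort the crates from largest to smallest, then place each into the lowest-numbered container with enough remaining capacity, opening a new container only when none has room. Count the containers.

Sorted descending: 29, 29, 28, 27, 27, 24, 23, 20, 16, 15, 13, 12, 7, 7, 6, 6, 4, 2.
container 1: place 29 m³, 1 m³ left
container 2: place 29 m³, 1 m³ left
container 3: place 28 m³, 2 m³ left
container 4: place 27 m³, 3 m³ left
container 5: place 27 m³, 3 m³ left
container 6: place 24 m³, 6 m³ left
container 7: place 23 m³, 7 m³ left
container 8: place 20 m³, 10 m³ left
container 9: place 16 m³, 14 m³ left
container 10: place 15 m³, 15 m³ left
container 9: place 13 m³, 1 m³ left
container 10: place 12 m³, 3 m³ left
container 7: place 7 m³, 0 m³ left
container 8: place 7 m³, 3 m³ left
container 6: place 6 m³, 0 m³ left
container 11: place 6 m³, 24 m³ left
container 11: place 4 m³, 20 m³ left
container 3: place 2 m³, 0 m³ left

11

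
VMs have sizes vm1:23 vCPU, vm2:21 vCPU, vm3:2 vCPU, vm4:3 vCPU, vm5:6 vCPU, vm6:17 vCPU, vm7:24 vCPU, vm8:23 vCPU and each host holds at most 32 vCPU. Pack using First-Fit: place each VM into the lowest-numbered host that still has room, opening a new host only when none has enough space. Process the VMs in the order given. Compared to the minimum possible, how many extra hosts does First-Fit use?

First-Fit: [23,2,3] [21,6] [17] [24] [23] → 5 hosts.
5 VMs exceed 16 vCPU (half the capacity), and no two of those can share a host, so at least 5 hosts are needed.
So 5 is already optimal.

0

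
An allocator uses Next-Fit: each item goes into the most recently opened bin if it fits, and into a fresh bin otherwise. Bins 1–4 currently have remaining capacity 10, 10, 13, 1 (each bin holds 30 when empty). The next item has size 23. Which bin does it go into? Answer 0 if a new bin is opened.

Next-Fit only looks at bin 4, which has 1 free.
23 does not fit, so a new bin is opened.

0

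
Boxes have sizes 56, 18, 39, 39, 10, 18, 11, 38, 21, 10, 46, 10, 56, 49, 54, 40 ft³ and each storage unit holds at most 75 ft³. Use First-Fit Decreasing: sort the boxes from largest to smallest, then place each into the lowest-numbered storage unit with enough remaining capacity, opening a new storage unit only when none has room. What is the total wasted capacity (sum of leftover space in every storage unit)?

Sorted descending: 56, 56, 54, 49, 46, 40, 39, 39, 38, 21, 18, 18, 11, 10, 10, 10.
56 ft³ → storage unit 1 (remaining 19 ft³)
56 ft³ → storage unit 2 (remaining 19 ft³)
54 ft³ → storage unit 3 (remaining 21 ft³)
49 ft³ → storage unit 4 (remaining 26 ft³)
46 ft³ → storage unit 5 (remaining 29 ft³)
40 ft³ → storage unit 6 (remaining 35 ft³)
39 ft³ → storage unit 7 (remaining 36 ft³)
39 ft³ → storage unit 8 (remaining 36 ft³)
38 ft³ → storage unit 9 (remaining 37 ft³)
21 ft³ → storage unit 3 (remaining 0 ft³)
18 ft³ → storage unit 1 (remaining 1 ft³)
18 ft³ → storage unit 2 (remaining 1 ft³)
11 ft³ → storage unit 4 (remaining 15 ft³)
10 ft³ → storage unit 4 (remaining 5 ft³)
10 ft³ → storage unit 5 (remaining 19 ft³)
10 ft³ → storage unit 5 (remaining 9 ft³)
9 storage units × 75 ft³ = 675 ft³; used 515 ft³; unused 160 ft³.

160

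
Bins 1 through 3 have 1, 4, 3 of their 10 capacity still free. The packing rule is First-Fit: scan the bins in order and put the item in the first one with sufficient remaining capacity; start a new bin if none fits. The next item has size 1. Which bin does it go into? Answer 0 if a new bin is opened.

1

Bins with room: bin 1 (1), bin 2 (4), bin 3 (3).
The first with room is bin 1.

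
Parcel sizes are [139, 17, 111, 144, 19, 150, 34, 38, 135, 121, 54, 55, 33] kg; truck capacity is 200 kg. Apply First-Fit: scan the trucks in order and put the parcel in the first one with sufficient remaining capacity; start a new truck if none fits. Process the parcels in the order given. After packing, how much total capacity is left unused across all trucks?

139 kg → truck 1 (remaining 61 kg)
17 kg → truck 1 (remaining 44 kg)
111 kg → truck 2 (remaining 89 kg)
144 kg → truck 3 (remaining 56 kg)
19 kg → truck 1 (remaining 25 kg)
150 kg → truck 4 (remaining 50 kg)
34 kg → truck 2 (remaining 55 kg)
38 kg → truck 2 (remaining 17 kg)
135 kg → truck 5 (remaining 65 kg)
121 kg → truck 6 (remaining 79 kg)
54 kg → truck 3 (remaining 2 kg)
55 kg → truck 5 (remaining 10 kg)
33 kg → truck 4 (remaining 17 kg)
6 trucks × 200 kg = 1200 kg; used 1050 kg; unused 150 kg.

150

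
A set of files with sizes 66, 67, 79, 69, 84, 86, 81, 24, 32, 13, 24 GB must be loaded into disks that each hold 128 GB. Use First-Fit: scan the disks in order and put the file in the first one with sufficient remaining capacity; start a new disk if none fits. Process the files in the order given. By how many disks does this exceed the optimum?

0

First-Fit: [66,24,32] [67,13,24] [79] [69] [84] [86] [81] → 7 disks.
7 files exceed 64 GB (half the capacity), and no two of those can share a disk, so at least 7 disks are needed.
So 7 is already optimal.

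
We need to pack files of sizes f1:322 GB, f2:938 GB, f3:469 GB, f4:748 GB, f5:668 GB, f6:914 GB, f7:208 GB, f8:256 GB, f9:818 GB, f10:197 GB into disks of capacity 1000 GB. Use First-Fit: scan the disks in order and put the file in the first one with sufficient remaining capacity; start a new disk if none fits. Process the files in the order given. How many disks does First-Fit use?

6 disks

disk 1: place f1 (322 GB), 678 GB left
disk 2: place f2 (938 GB), 62 GB left
disk 1: place f3 (469 GB), 209 GB left
disk 3: place f4 (748 GB), 252 GB left
disk 4: place f5 (668 GB), 332 GB left
disk 5: place f6 (914 GB), 86 GB left
disk 1: place f7 (208 GB), 1 GB left
disk 4: place f8 (256 GB), 76 GB left
disk 6: place f9 (818 GB), 182 GB left
disk 3: place f10 (197 GB), 55 GB left
Final disks: [322,469,208] [938] [748,197] [668,256] [914] [818].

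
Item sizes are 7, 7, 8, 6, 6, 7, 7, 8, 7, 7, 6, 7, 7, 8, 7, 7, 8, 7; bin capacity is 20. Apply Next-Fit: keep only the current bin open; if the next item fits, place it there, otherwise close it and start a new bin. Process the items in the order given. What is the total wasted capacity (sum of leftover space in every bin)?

33

7 → bin 1 (remaining 13)
7 → bin 1 (remaining 6)
8 → bin 2 (remaining 12)
6 → bin 2 (remaining 6)
6 → bin 2 (remaining 0)
7 → bin 3 (remaining 13)
7 → bin 3 (remaining 6)
8 → bin 4 (remaining 12)
7 → bin 4 (remaining 5)
7 → bin 5 (remaining 13)
6 → bin 5 (remaining 7)
7 → bin 5 (remaining 0)
7 → bin 6 (remaining 13)
8 → bin 6 (remaining 5)
7 → bin 7 (remaining 13)
7 → bin 7 (remaining 6)
8 → bin 8 (remaining 12)
7 → bin 8 (remaining 5)
8 bins × 20 = 160; used 127; unused 33.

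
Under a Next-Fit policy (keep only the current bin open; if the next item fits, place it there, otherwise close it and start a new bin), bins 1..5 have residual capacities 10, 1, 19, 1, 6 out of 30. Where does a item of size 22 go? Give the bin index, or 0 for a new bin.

Next-Fit only looks at bin 5, which has 6 free.
22 does not fit, so a new bin is opened.

0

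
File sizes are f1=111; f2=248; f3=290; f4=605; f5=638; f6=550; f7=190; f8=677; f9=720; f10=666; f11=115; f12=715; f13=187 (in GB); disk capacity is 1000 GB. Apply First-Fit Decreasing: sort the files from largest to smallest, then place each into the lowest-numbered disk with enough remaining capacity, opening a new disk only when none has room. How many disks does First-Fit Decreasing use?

7 disks

Sorted descending: 720, 715, 677, 666, 638, 605, 550, 290, 248, 190, 187, 115, 111.
Put 720 GB in disk 1; 280 GB remain.
Put 715 GB in disk 2; 285 GB remain.
Put 677 GB in disk 3; 323 GB remain.
Put 666 GB in disk 4; 334 GB remain.
Put 638 GB in disk 5; 362 GB remain.
Put 605 GB in disk 6; 395 GB remain.
Put 550 GB in disk 7; 450 GB remain.
Put 290 GB in disk 3; 33 GB remain.
Put 248 GB in disk 1; 32 GB remain.
Put 190 GB in disk 2; 95 GB remain.
Put 187 GB in disk 4; 147 GB remain.
Put 115 GB in disk 4; 32 GB remain.
Put 111 GB in disk 5; 251 GB remain.
Final disks: [720,248] [715,190] [677,290] [666,187,115] [638,111] [605] [550].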